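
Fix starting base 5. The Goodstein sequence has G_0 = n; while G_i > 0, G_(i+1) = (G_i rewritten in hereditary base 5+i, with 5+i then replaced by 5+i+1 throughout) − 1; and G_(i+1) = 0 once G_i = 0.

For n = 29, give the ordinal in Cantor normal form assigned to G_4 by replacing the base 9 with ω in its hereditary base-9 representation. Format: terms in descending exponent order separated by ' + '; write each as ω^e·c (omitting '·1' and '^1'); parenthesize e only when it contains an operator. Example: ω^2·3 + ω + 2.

[0] 29 ≡ 5^2 + 4 (base 5). Lift 6: 40. −1: 39.
[1] 39 ≡ 6^2 + 3 (base 6). Lift 7: 52. −1: 51.
[2] 51 ≡ 7^2 + 2 (base 7). Lift 8: 66. −1: 65.
[3] 65 ≡ 8^2 + 1 (base 8). Lift 9: 82. −1: 81.
[4] 81 ≡ 9^2 (base 9). Lift 10: 100. −1: 99.

ω^2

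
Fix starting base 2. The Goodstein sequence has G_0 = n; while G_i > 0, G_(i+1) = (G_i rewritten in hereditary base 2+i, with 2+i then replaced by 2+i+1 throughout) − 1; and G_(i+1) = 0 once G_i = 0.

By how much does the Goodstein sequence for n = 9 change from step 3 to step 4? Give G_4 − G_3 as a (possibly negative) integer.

130901

G_0 = 9. HB_2(9) = 2^(2 + 1) + 1. Bump = 82. G_1 = 81.
G_1 = 81. HB_3(81) = 3^(3 + 1). Bump = 1024. G_2 = 1023.
G_2 = 1023. HB_4(1023) = 3·4^4 + 3·4^3 + 3·4^2 + 3·4 + 3. Bump = 9843. G_3 = 9842.
G_3 = 9842. HB_5(9842) = 3·5^5 + 3·5^3 + 3·5^2 + 3·5 + 2. Bump = 140744. G_4 = 140743.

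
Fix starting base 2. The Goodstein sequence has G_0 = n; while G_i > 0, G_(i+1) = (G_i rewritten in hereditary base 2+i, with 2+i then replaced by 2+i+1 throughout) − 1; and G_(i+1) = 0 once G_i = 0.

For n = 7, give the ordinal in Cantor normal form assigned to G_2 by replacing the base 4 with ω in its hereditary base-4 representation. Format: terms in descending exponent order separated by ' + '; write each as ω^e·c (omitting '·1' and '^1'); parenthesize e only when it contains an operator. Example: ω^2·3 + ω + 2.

(0) 7|_2 = 2^2 + 2 + 1 ↦ 3^3 + 3 + 1|_3 = 31 ⇒ 30
(1) 30|_3 = 3^3 + 3 ↦ 4^4 + 4|_4 = 260 ⇒ 259
(2) 259|_4 = 4^4 + 3 ↦ 5^5 + 3|_5 = 3128 ⇒ 3127

ω^ω + 3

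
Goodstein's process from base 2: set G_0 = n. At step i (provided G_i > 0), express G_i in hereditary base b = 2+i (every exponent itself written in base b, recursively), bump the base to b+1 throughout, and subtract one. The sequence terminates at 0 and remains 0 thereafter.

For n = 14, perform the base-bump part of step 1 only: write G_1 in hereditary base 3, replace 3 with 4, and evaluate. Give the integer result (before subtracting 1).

1282

14 —HB2→ 2^(2 + 1) + 2^2 + 2 —bump→ 3^(3 + 1) + 3^3 + 3 = 111 —(−1)→ 110
110 —HB3→ 3^(3 + 1) + 3^3 + 2 —bump→ 4^(4 + 1) + 4^4 + 2 = 1282 —(−1)→ 1281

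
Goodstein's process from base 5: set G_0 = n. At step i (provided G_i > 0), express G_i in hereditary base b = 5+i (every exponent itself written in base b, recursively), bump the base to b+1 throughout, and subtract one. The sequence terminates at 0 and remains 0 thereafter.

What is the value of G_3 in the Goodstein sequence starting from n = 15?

(0) 15|_5 = 3·5 ↦ 3·6|_6 = 18 ⇒ 17
(1) 17|_6 = 2·6 + 5 ↦ 2·7 + 5|_7 = 19 ⇒ 18
(2) 18|_7 = 2·7 + 4 ↦ 2·8 + 4|_8 = 20 ⇒ 19
(3) 19|_8 = 2·8 + 3 ↦ 2·9 + 3|_9 = 21 ⇒ 20

19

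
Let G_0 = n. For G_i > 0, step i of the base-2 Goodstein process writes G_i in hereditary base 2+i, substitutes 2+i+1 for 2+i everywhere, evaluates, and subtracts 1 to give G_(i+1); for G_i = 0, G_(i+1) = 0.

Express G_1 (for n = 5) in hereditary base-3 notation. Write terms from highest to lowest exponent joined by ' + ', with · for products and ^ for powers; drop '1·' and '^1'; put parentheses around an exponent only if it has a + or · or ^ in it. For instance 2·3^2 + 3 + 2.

(0) 5|_2 = 2^2 + 1 ↦ 3^3 + 1|_3 = 28 ⇒ 27
(1) 27|_3 = 3^3 ↦ 4^4|_4 = 256 ⇒ 255

3^3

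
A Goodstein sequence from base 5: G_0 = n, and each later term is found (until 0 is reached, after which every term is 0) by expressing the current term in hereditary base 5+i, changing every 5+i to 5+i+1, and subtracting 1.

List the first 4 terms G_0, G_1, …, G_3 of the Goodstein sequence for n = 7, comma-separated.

7 —HB5→ 5 + 2 —bump→ 6 + 2 = 8 —(−1)→ 7
7 —HB6→ 6 + 1 —bump→ 7 + 1 = 8 —(−1)→ 7
7 —HB7→ 7 —bump→ 8 = 8 —(−1)→ 7

7, 7, 7, 7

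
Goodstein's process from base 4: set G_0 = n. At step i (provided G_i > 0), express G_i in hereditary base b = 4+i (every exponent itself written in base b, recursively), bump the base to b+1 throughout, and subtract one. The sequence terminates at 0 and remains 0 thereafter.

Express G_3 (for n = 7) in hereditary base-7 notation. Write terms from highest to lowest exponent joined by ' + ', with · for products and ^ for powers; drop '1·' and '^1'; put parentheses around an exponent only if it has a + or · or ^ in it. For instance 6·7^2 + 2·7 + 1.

step 0: 7 = 4 + 3; sub 5 for 4: 5 + 3; = 8; G_1 = 8−1 = 7
step 1: 7 = 5 + 2; sub 6 for 5: 6 + 2; = 8; G_2 = 8−1 = 7
step 2: 7 = 6 + 1; sub 7 for 6: 7 + 1; = 8; G_3 = 8−1 = 7
step 3: 7 = 7; sub 8 for 7: 8; = 8; G_4 = 8−1 = 7

7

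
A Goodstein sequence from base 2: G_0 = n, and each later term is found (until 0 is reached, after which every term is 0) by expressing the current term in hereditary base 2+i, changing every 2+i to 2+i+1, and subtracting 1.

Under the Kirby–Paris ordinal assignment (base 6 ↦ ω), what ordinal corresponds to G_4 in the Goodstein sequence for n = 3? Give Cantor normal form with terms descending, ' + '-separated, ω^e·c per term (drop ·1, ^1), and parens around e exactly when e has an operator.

1

base 2: 3 = 2 + 1; at 3: 3 + 1 = 4; next = 3
base 3: 3 = 3; at 4: 4 = 4; next = 3
base 4: 3 = 3; at 5: 3 = 3; next = 2
base 5: 2 = 2; at 6: 2 = 2; next = 1
base 6: 1 = 1; at 7: 1 = 1; next = 0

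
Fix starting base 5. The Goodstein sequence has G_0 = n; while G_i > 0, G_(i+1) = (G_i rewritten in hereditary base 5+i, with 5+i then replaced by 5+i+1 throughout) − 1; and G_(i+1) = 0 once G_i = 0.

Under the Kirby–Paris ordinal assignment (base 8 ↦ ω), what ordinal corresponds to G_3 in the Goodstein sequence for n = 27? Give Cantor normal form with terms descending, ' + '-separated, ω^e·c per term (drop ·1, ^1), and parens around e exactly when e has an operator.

27 —HB5→ 5^2 + 2 —bump→ 6^2 + 2 = 38 —(−1)→ 37
37 —HB6→ 6^2 + 1 —bump→ 7^2 + 1 = 50 —(−1)→ 49
49 —HB7→ 7^2 —bump→ 8^2 = 64 —(−1)→ 63
63 —HB8→ 7·8 + 7 —bump→ 7·9 + 7 = 70 —(−1)→ 69

ω·7 + 7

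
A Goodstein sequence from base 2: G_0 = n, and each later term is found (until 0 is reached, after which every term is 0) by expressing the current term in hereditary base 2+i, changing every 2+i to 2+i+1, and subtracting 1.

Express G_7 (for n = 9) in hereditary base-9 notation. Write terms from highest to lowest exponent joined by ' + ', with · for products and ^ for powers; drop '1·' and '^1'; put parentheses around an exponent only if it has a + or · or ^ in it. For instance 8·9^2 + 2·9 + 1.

3·9^9 + 3·9^3 + 3·9^2 + 2·9 + 6

9 —HB2→ 2^(2 + 1) + 1 —bump→ 3^(3 + 1) + 1 = 82 —(−1)→ 81
81 —HB3→ 3^(3 + 1) —bump→ 4^(4 + 1) = 1024 —(−1)→ 1023
1023 —HB4→ 3·4^4 + 3·4^3 + 3·4^2 + 3·4 + 3 —bump→ 3·5^5 + 3·5^3 + 3·5^2 + 3·5 + 3 = 9843 —(−1)→ 9842
9842 —HB5→ 3·5^5 + 3·5^3 + 3·5^2 + 3·5 + 2 —bump→ 3·6^6 + 3·6^3 + 3·6^2 + 3·6 + 2 = 140744 —(−1)→ 140743
140743 —HB6→ 3·6^6 + 3·6^3 + 3·6^2 + 3·6 + 1 —bump→ 3·7^7 + 3·7^3 + 3·7^2 + 3·7 + 1 = 2471827 —(−1)→ 2471826
2471826 —HB7→ 3·7^7 + 3·7^3 + 3·7^2 + 3·7 —bump→ 3·8^8 + 3·8^3 + 3·8^2 + 3·8 = 50333400 —(−1)→ 50333399
50333399 —HB8→ 3·8^8 + 3·8^3 + 3·8^2 + 2·8 + 7 —bump→ 3·9^9 + 3·9^3 + 3·9^2 + 2·9 + 7 = 1162263922 —(−1)→ 1162263921
1162263921 —HB9→ 3·9^9 + 3·9^3 + 3·9^2 + 2·9 + 6 —bump→ 3·10^10 + 3·10^3 + 3·10^2 + 2·10 + 6 = 30000003326 —(−1)→ 30000003325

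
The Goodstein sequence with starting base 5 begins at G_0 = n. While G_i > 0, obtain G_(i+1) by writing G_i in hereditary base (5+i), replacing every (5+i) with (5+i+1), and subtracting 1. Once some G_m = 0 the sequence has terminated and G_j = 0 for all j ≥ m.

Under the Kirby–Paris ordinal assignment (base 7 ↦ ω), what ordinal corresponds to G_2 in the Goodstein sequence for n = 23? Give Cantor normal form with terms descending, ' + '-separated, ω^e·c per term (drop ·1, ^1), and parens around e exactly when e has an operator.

base 5: 23 = 4·5 + 3; at 6: 4·6 + 3 = 27; next = 26
base 6: 26 = 4·6 + 2; at 7: 4·7 + 2 = 30; next = 29

ω·4 + 1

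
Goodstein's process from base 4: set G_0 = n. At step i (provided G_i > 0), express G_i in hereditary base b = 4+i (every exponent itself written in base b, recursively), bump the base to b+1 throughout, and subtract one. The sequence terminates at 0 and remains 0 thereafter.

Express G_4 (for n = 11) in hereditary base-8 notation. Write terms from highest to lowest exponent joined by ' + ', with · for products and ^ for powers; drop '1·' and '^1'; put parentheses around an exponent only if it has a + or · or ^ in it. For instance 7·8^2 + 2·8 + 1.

8 + 7

i=0: 11 = 2·4 + 3 (b=4); 4→5: 2·5 + 3 = 13; 13−1 = 12
i=1: 12 = 2·5 + 2 (b=5); 5→6: 2·6 + 2 = 14; 14−1 = 13
i=2: 13 = 2·6 + 1 (b=6); 6→7: 2·7 + 1 = 15; 15−1 = 14
i=3: 14 = 2·7 (b=7); 7→8: 2·8 = 16; 16−1 = 15
i=4: 15 = 8 + 7 (b=8); 8→9: 9 + 7 = 16; 16−1 = 15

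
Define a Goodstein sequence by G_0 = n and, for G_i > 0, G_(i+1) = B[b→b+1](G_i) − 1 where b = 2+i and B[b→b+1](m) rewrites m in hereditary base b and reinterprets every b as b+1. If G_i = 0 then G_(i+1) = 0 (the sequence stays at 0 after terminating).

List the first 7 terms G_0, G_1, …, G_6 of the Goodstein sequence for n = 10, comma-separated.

step 0: 10 = 2^(2 + 1) + 2; sub 3 for 2: 3^(3 + 1) + 3; = 84; G_1 = 84−1 = 83
step 1: 83 = 3^(3 + 1) + 2; sub 4 for 3: 4^(4 + 1) + 2; = 1026; G_2 = 1026−1 = 1025
step 2: 1025 = 4^(4 + 1) + 1; sub 5 for 4: 5^(5 + 1) + 1; = 15626; G_3 = 15626−1 = 15625
step 3: 15625 = 5^(5 + 1); sub 6 for 5: 6^(6 + 1); = 279936; G_4 = 279936−1 = 279935
step 4: 279935 = 5·6^6 + 5·6^5 + 5·6^4 + 5·6^3 + 5·6^2 + 5·6 + 5; sub 7 for 6: 5·7^7 + 5·7^5 + 5·7^4 + 5·7^3 + 5·7^2 + 5·7 + 5; = 4215755; G_5 = 4215755−1 = 4215754
step 5: 4215754 = 5·7^7 + 5·7^5 + 5·7^4 + 5·7^3 + 5·7^2 + 5·7 + 4; sub 8 for 7: 5·8^8 + 5·8^5 + 5·8^4 + 5·8^3 + 5·8^2 + 5·8 + 4; = 84073324; G_6 = 84073324−1 = 84073323

10, 83, 1025, 15625, 279935, 4215754, 84073323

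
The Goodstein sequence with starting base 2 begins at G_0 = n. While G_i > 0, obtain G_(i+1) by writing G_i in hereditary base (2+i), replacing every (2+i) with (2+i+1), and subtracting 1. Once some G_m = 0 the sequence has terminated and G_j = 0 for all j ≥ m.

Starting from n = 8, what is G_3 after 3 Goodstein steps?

i=0: 8 = 2^(2 + 1) (b=2); 2→3: 3^(3 + 1) = 81; 81−1 = 80
i=1: 80 = 2·3^3 + 2·3^2 + 2·3 + 2 (b=3); 3→4: 2·4^4 + 2·4^2 + 2·4 + 2 = 554; 554−1 = 553
i=2: 553 = 2·4^4 + 2·4^2 + 2·4 + 1 (b=4); 4→5: 2·5^5 + 2·5^2 + 2·5 + 1 = 6311; 6311−1 = 6310
i=3: 6310 = 2·5^5 + 2·5^2 + 2·5 (b=5); 5→6: 2·6^6 + 2·6^2 + 2·6 = 93396; 93396−1 = 93395

6310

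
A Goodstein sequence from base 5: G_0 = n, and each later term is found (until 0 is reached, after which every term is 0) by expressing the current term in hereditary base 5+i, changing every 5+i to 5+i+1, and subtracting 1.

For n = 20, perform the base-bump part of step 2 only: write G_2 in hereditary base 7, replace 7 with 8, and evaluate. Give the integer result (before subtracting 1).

28

base 5: 20 = 4·5; at 6: 4·6 = 24; next = 23
base 6: 23 = 3·6 + 5; at 7: 3·7 + 5 = 26; next = 25
base 7: 25 = 3·7 + 4; at 8: 3·8 + 4 = 28; next = 27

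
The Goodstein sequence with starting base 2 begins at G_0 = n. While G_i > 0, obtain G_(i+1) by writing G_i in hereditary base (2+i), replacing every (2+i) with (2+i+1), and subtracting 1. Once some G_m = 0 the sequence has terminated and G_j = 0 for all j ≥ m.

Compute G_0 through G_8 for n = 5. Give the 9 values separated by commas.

5, 27, 255, 467, 775, 1197, 1751, 2454, 3325

base 2: 5 = 2^2 + 1; at 3: 3^3 + 1 = 28; next = 27
base 3: 27 = 3^3; at 4: 4^4 = 256; next = 255
base 4: 255 = 3·4^3 + 3·4^2 + 3·4 + 3; at 5: 3·5^3 + 3·5^2 + 3·5 + 3 = 468; next = 467
base 5: 467 = 3·5^3 + 3·5^2 + 3·5 + 2; at 6: 3·6^3 + 3·6^2 + 3·6 + 2 = 776; next = 775
base 6: 775 = 3·6^3 + 3·6^2 + 3·6 + 1; at 7: 3·7^3 + 3·7^2 + 3·7 + 1 = 1198; next = 1197
base 7: 1197 = 3·7^3 + 3·7^2 + 3·7; at 8: 3·8^3 + 3·8^2 + 3·8 = 1752; next = 1751
base 8: 1751 = 3·8^3 + 3·8^2 + 2·8 + 7; at 9: 3·9^3 + 3·9^2 + 2·9 + 7 = 2455; next = 2454
base 9: 2454 = 3·9^3 + 3·9^2 + 2·9 + 6; at 10: 3·10^3 + 3·10^2 + 2·10 + 6 = 3326; next = 3325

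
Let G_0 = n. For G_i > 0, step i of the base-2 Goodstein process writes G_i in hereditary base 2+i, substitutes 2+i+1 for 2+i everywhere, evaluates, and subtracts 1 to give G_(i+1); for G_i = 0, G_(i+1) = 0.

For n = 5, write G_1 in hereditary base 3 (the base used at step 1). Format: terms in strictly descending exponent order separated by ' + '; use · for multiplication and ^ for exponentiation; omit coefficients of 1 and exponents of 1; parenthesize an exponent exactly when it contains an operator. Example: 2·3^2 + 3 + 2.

3^3

5 —HB2→ 2^2 + 1 —bump→ 3^3 + 1 = 28 —(−1)→ 27
27 —HB3→ 3^3 —bump→ 4^4 = 256 —(−1)→ 255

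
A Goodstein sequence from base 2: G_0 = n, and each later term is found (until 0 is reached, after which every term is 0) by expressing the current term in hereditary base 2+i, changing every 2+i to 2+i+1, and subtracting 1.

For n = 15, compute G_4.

326593

G_0 = 15. HB_2(15) = 2^(2 + 1) + 2^2 + 2 + 1. Bump = 112. G_1 = 111.
G_1 = 111. HB_3(111) = 3^(3 + 1) + 3^3 + 3. Bump = 1284. G_2 = 1283.
G_2 = 1283. HB_4(1283) = 4^(4 + 1) + 4^4 + 3. Bump = 18753. G_3 = 18752.
G_3 = 18752. HB_5(18752) = 5^(5 + 1) + 5^5 + 2. Bump = 326594. G_4 = 326593.
G_4 = 326593. HB_6(326593) = 6^(6 + 1) + 6^6 + 1. Bump = 6588345. G_5 = 6588344.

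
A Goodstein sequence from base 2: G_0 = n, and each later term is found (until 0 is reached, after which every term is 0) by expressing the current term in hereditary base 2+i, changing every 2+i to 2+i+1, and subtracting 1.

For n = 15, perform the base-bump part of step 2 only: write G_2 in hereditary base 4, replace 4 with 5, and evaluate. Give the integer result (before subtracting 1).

15 —HB2→ 2^(2 + 1) + 2^2 + 2 + 1 —bump→ 3^(3 + 1) + 3^3 + 3 + 1 = 112 —(−1)→ 111
111 —HB3→ 3^(3 + 1) + 3^3 + 3 —bump→ 4^(4 + 1) + 4^4 + 4 = 1284 —(−1)→ 1283

18753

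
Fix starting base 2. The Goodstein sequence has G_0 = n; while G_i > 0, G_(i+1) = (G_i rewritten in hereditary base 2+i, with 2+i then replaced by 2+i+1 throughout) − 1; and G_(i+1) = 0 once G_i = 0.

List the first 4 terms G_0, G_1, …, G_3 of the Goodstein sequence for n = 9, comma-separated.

(0) 9|_2 = 2^(2 + 1) + 1 ↦ 3^(3 + 1) + 1|_3 = 82 ⇒ 81
(1) 81|_3 = 3^(3 + 1) ↦ 4^(4 + 1)|_4 = 1024 ⇒ 1023
(2) 1023|_4 = 3·4^4 + 3·4^3 + 3·4^2 + 3·4 + 3 ↦ 3·5^5 + 3·5^3 + 3·5^2 + 3·5 + 3|_5 = 9843 ⇒ 9842

9, 81, 1023, 9842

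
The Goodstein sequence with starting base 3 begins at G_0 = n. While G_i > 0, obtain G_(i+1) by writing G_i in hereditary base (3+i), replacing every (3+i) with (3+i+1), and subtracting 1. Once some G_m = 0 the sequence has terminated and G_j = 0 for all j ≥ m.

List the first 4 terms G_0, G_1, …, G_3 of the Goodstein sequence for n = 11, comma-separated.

11, 17, 25, 35

i=0: 11 = 3^2 + 2 (b=3); 3→4: 4^2 + 2 = 18; 18−1 = 17
i=1: 17 = 4^2 + 1 (b=4); 4→5: 5^2 + 1 = 26; 26−1 = 25
i=2: 25 = 5^2 (b=5); 5→6: 6^2 = 36; 36−1 = 35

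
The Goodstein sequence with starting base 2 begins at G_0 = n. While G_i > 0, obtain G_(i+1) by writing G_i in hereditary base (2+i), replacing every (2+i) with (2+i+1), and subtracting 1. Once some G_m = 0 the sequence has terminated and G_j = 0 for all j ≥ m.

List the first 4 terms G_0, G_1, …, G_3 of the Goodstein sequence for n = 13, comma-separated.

i=0: 13 = 2^(2 + 1) + 2^2 + 1 (b=2); 2→3: 3^(3 + 1) + 3^3 + 1 = 109; 109−1 = 108
i=1: 108 = 3^(3 + 1) + 3^3 (b=3); 3→4: 4^(4 + 1) + 4^4 = 1280; 1280−1 = 1279
i=2: 1279 = 4^(4 + 1) + 3·4^3 + 3·4^2 + 3·4 + 3 (b=4); 4→5: 5^(5 + 1) + 3·5^3 + 3·5^2 + 3·5 + 3 = 16093; 16093−1 = 16092

13, 108, 1279, 16092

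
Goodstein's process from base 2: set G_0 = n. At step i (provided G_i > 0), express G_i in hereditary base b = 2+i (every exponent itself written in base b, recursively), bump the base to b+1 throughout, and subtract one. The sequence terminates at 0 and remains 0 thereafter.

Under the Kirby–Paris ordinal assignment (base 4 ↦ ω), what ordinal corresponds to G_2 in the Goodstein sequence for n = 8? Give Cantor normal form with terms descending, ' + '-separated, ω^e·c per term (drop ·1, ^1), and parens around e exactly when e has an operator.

ω^ω·2 + ω^2·2 + ω·2 + 1

base 2: 8 = 2^(2 + 1); at 3: 3^(3 + 1) = 81; next = 80
base 3: 80 = 2·3^3 + 2·3^2 + 2·3 + 2; at 4: 2·4^4 + 2·4^2 + 2·4 + 2 = 554; next = 553
base 4: 553 = 2·4^4 + 2·4^2 + 2·4 + 1; at 5: 2·5^5 + 2·5^2 + 2·5 + 1 = 6311; next = 6310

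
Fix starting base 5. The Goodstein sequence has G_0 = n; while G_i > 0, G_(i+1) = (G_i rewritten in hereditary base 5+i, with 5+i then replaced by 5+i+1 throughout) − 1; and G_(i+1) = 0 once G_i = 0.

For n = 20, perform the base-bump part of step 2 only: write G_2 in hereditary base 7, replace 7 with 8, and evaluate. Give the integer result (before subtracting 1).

step 0: 20 = 4·5; sub 6 for 5: 4·6; = 24; G_1 = 24−1 = 23
step 1: 23 = 3·6 + 5; sub 7 for 6: 3·7 + 5; = 26; G_2 = 26−1 = 25
step 2: 25 = 3·7 + 4; sub 8 for 7: 3·8 + 4; = 28; G_3 = 28−1 = 27

28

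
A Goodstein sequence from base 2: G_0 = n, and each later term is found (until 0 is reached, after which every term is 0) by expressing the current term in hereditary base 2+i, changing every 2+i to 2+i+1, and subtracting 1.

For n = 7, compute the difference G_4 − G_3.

7 —HB2→ 2^2 + 2 + 1 —bump→ 3^3 + 3 + 1 = 31 —(−1)→ 30
30 —HB3→ 3^3 + 3 —bump→ 4^4 + 4 = 260 —(−1)→ 259
259 —HB4→ 4^4 + 3 —bump→ 5^5 + 3 = 3128 —(−1)→ 3127
3127 —HB5→ 5^5 + 2 —bump→ 6^6 + 2 = 46658 —(−1)→ 46657

43530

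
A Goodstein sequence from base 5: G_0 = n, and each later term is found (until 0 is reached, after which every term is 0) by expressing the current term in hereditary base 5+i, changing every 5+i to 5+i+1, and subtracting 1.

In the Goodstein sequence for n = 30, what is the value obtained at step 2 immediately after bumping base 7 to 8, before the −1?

G_0 = 30. HB_5(30) = 5^2 + 5. Bump = 42. G_1 = 41.
G_1 = 41. HB_6(41) = 6^2 + 5. Bump = 54. G_2 = 53.
G_2 = 53. HB_7(53) = 7^2 + 4. Bump = 68. G_3 = 67.

68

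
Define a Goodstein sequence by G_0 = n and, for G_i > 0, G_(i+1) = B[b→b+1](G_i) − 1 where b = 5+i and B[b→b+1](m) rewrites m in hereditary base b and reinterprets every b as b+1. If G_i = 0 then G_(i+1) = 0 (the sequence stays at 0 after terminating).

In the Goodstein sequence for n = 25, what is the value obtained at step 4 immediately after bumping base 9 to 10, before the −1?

52

G_0 = 25. HB_5(25) = 5^2. Bump = 36. G_1 = 35.
G_1 = 35. HB_6(35) = 5·6 + 5. Bump = 40. G_2 = 39.
G_2 = 39. HB_7(39) = 5·7 + 4. Bump = 44. G_3 = 43.
G_3 = 43. HB_8(43) = 5·8 + 3. Bump = 48. G_4 = 47.
G_4 = 47. HB_9(47) = 5·9 + 2. Bump = 52. G_5 = 51.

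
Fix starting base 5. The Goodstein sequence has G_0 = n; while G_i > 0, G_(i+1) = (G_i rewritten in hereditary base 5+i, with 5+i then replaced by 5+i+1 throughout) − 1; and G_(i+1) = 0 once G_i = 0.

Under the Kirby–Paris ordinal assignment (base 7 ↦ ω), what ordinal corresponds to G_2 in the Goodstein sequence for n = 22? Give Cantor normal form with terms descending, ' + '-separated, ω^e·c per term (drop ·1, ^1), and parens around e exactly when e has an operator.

ω·4

G_0 = 22. HB_5(22) = 4·5 + 2. Bump = 26. G_1 = 25.
G_1 = 25. HB_6(25) = 4·6 + 1. Bump = 29. G_2 = 28.
G_2 = 28. HB_7(28) = 4·7. Bump = 32. G_3 = 31.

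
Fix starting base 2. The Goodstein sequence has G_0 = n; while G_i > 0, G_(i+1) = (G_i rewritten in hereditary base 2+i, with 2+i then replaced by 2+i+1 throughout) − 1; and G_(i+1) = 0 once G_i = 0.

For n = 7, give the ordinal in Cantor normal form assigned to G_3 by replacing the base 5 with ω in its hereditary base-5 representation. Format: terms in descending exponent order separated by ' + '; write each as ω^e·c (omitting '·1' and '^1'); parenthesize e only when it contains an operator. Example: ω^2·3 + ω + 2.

base 2: 7 = 2^2 + 2 + 1; at 3: 3^3 + 3 + 1 = 31; next = 30
base 3: 30 = 3^3 + 3; at 4: 4^4 + 4 = 260; next = 259
base 4: 259 = 4^4 + 3; at 5: 5^5 + 3 = 3128; next = 3127

ω^ω + 2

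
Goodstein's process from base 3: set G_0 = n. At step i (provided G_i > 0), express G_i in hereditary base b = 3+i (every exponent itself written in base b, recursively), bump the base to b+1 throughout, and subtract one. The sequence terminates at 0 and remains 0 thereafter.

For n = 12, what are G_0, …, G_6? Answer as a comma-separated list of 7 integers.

12, 19, 27, 37, 49, 63, 69

12 —HB3→ 3^2 + 3 —bump→ 4^2 + 4 = 20 —(−1)→ 19
19 —HB4→ 4^2 + 3 —bump→ 5^2 + 3 = 28 —(−1)→ 27
27 —HB5→ 5^2 + 2 —bump→ 6^2 + 2 = 38 —(−1)→ 37
37 —HB6→ 6^2 + 1 —bump→ 7^2 + 1 = 50 —(−1)→ 49
49 —HB7→ 7^2 —bump→ 8^2 = 64 —(−1)→ 63
63 —HB8→ 7·8 + 7 —bump→ 7·9 + 7 = 70 —(−1)→ 69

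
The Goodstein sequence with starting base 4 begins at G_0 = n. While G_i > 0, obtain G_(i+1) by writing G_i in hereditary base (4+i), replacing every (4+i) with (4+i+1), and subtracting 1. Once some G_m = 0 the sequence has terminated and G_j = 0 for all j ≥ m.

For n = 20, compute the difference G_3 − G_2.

i=0: 20 = 4^2 + 4 (b=4); 4→5: 5^2 + 5 = 30; 30−1 = 29
i=1: 29 = 5^2 + 4 (b=5); 5→6: 6^2 + 4 = 40; 40−1 = 39
i=2: 39 = 6^2 + 3 (b=6); 6→7: 7^2 + 3 = 52; 52−1 = 51

12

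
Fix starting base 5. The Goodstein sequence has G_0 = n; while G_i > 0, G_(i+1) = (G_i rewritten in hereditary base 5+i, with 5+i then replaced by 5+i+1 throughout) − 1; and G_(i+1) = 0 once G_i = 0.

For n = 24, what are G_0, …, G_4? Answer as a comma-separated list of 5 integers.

[0] 24 ≡ 4·5 + 4 (base 5). Lift 6: 28. −1: 27.
[1] 27 ≡ 4·6 + 3 (base 6). Lift 7: 31. −1: 30.
[2] 30 ≡ 4·7 + 2 (base 7). Lift 8: 34. −1: 33.
[3] 33 ≡ 4·8 + 1 (base 8). Lift 9: 37. −1: 36.

24, 27, 30, 33, 36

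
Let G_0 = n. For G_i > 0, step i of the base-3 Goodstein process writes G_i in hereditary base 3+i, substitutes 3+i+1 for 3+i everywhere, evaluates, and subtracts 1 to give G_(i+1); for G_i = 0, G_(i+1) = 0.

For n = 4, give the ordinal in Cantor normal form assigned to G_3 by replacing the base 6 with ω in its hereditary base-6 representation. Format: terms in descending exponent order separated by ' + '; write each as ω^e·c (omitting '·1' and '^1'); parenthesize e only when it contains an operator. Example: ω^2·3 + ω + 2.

G_0 = 4. HB_3(4) = 3 + 1. Bump = 5. G_1 = 4.
G_1 = 4. HB_4(4) = 4. Bump = 5. G_2 = 4.
G_2 = 4. HB_5(4) = 4. Bump = 4. G_3 = 3.
G_3 = 3. HB_6(3) = 3. Bump = 3. G_4 = 2.

3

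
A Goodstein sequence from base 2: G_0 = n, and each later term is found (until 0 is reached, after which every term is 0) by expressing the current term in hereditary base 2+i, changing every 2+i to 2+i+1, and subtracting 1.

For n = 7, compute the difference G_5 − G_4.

776886

G_0 = 7. HB_2(7) = 2^2 + 2 + 1. Bump = 31. G_1 = 30.
G_1 = 30. HB_3(30) = 3^3 + 3. Bump = 260. G_2 = 259.
G_2 = 259. HB_4(259) = 4^4 + 3. Bump = 3128. G_3 = 3127.
G_3 = 3127. HB_5(3127) = 5^5 + 2. Bump = 46658. G_4 = 46657.
G_4 = 46657. HB_6(46657) = 6^6 + 1. Bump = 823544. G_5 = 823543.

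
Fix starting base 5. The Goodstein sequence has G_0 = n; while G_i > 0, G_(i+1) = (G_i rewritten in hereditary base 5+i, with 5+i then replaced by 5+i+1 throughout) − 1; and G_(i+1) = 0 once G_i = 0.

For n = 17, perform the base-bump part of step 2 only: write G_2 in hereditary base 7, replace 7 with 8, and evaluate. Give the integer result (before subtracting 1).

(0) 17|_5 = 3·5 + 2 ↦ 3·6 + 2|_6 = 20 ⇒ 19
(1) 19|_6 = 3·6 + 1 ↦ 3·7 + 1|_7 = 22 ⇒ 21
(2) 21|_7 = 3·7 ↦ 3·8|_8 = 24 ⇒ 23

24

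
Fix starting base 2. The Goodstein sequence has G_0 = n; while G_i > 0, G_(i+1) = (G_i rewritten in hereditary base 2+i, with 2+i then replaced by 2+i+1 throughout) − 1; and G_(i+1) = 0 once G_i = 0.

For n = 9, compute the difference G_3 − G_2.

(0) 9|_2 = 2^(2 + 1) + 1 ↦ 3^(3 + 1) + 1|_3 = 82 ⇒ 81
(1) 81|_3 = 3^(3 + 1) ↦ 4^(4 + 1)|_4 = 1024 ⇒ 1023
(2) 1023|_4 = 3·4^4 + 3·4^3 + 3·4^2 + 3·4 + 3 ↦ 3·5^5 + 3·5^3 + 3·5^2 + 3·5 + 3|_5 = 9843 ⇒ 9842

8819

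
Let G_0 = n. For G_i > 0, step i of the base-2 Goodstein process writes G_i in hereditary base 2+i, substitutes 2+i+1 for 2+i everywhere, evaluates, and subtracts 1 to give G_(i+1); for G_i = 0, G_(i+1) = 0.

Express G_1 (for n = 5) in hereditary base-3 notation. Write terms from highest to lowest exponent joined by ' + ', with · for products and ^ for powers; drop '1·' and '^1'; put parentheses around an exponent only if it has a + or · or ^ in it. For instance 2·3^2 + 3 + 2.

base 2: 5 = 2^2 + 1; at 3: 3^3 + 1 = 28; next = 27
base 3: 27 = 3^3; at 4: 4^4 = 256; next = 255

3^3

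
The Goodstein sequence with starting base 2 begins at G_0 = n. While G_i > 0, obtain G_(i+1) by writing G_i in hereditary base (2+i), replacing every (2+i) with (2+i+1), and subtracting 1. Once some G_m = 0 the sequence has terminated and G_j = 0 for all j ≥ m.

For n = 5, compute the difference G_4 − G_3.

308

base 2: 5 = 2^2 + 1; at 3: 3^3 + 1 = 28; next = 27
base 3: 27 = 3^3; at 4: 4^4 = 256; next = 255
base 4: 255 = 3·4^3 + 3·4^2 + 3·4 + 3; at 5: 3·5^3 + 3·5^2 + 3·5 + 3 = 468; next = 467
base 5: 467 = 3·5^3 + 3·5^2 + 3·5 + 2; at 6: 3·6^3 + 3·6^2 + 3·6 + 2 = 776; next = 775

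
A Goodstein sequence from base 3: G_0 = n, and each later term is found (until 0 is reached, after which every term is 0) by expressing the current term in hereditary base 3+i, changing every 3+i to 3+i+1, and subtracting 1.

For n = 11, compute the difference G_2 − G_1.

G_0 = 11. HB_3(11) = 3^2 + 2. Bump = 18. G_1 = 17.
G_1 = 17. HB_4(17) = 4^2 + 1. Bump = 26. G_2 = 25.

8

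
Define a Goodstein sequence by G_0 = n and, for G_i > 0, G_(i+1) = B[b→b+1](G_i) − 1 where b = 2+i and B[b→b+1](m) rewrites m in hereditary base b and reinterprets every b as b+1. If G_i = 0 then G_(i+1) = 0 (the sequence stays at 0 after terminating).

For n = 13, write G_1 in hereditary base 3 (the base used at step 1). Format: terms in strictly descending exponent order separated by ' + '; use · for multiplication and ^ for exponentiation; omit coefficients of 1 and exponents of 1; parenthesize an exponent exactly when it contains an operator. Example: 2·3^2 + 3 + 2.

13 —HB2→ 2^(2 + 1) + 2^2 + 1 —bump→ 3^(3 + 1) + 3^3 + 1 = 109 —(−1)→ 108
108 —HB3→ 3^(3 + 1) + 3^3 —bump→ 4^(4 + 1) + 4^4 = 1280 —(−1)→ 1279

3^(3 + 1) + 3^3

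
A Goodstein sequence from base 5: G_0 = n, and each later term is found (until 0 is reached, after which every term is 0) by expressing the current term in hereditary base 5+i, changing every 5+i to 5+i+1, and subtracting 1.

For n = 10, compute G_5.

11

G_0=10  [base 5] 2·5  →[5↦6]→  2·6 = 12  −1 ⇒ G_1=11
G_1=11  [base 6] 6 + 5  →[6↦7]→  7 + 5 = 12  −1 ⇒ G_2=11
G_2=11  [base 7] 7 + 4  →[7↦8]→  8 + 4 = 12  −1 ⇒ G_3=11
G_3=11  [base 8] 8 + 3  →[8↦9]→  9 + 3 = 12  −1 ⇒ G_4=11
G_4=11  [base 9] 9 + 2  →[9↦10]→  10 + 2 = 12  −1 ⇒ G_5=11
G_5=11  [base 10] 10 + 1  →[10↦11]→  11 + 1 = 12  −1 ⇒ G_6=11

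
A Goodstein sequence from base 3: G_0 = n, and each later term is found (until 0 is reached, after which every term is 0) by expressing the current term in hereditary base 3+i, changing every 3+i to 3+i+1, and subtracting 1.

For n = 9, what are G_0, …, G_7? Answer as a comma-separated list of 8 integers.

9, 15, 17, 19, 21, 23, 24, 25

i=0: 9 = 3^2 (b=3); 3→4: 4^2 = 16; 16−1 = 15
i=1: 15 = 3·4 + 3 (b=4); 4→5: 3·5 + 3 = 18; 18−1 = 17
i=2: 17 = 3·5 + 2 (b=5); 5→6: 3·6 + 2 = 20; 20−1 = 19
i=3: 19 = 3·6 + 1 (b=6); 6→7: 3·7 + 1 = 22; 22−1 = 21
i=4: 21 = 3·7 (b=7); 7→8: 3·8 = 24; 24−1 = 23
i=5: 23 = 2·8 + 7 (b=8); 8→9: 2·9 + 7 = 25; 25−1 = 24
i=6: 24 = 2·9 + 6 (b=9); 9→10: 2·10 + 6 = 26; 26−1 = 25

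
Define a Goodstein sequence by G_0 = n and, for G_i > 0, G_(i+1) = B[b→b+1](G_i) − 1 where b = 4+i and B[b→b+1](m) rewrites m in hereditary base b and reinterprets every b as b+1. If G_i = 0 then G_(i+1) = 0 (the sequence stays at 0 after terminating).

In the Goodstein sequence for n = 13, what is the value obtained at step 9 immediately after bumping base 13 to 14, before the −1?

24

13 —HB4→ 3·4 + 1 —bump→ 3·5 + 1 = 16 —(−1)→ 15
15 —HB5→ 3·5 —bump→ 3·6 = 18 —(−1)→ 17
17 —HB6→ 2·6 + 5 —bump→ 2·7 + 5 = 19 —(−1)→ 18
18 —HB7→ 2·7 + 4 —bump→ 2·8 + 4 = 20 —(−1)→ 19
19 —HB8→ 2·8 + 3 —bump→ 2·9 + 3 = 21 —(−1)→ 20
20 —HB9→ 2·9 + 2 —bump→ 2·10 + 2 = 22 —(−1)→ 21
21 —HB10→ 2·10 + 1 —bump→ 2·11 + 1 = 23 —(−1)→ 22
22 —HB11→ 2·11 —bump→ 2·12 = 24 —(−1)→ 23
23 —HB12→ 12 + 11 —bump→ 13 + 11 = 24 —(−1)→ 23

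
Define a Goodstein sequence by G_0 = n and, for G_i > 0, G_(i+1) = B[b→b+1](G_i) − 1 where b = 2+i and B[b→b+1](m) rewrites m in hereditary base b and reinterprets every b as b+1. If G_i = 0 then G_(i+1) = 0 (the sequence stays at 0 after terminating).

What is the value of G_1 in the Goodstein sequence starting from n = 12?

G_0 = 12. HB_2(12) = 2^(2 + 1) + 2^2. Bump = 108. G_1 = 107.
G_1 = 107. HB_3(107) = 3^(3 + 1) + 2·3^2 + 2·3 + 2. Bump = 1066. G_2 = 1065.

107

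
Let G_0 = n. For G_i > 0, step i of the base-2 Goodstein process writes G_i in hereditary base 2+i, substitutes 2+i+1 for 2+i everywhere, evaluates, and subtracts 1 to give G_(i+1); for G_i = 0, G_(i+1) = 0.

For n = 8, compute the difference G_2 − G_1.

G_0 = 8. HB_2(8) = 2^(2 + 1). Bump = 81. G_1 = 80.
G_1 = 80. HB_3(80) = 2·3^3 + 2·3^2 + 2·3 + 2. Bump = 554. G_2 = 553.

473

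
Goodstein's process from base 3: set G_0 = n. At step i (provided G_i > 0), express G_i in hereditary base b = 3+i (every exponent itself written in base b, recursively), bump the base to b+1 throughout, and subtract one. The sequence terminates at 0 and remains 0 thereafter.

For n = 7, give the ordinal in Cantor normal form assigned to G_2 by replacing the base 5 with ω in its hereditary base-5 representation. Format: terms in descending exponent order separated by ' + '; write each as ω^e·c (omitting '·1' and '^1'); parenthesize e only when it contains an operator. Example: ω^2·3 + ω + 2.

ω + 4

base 3: 7 = 2·3 + 1; at 4: 2·4 + 1 = 9; next = 8
base 4: 8 = 2·4; at 5: 2·5 = 10; next = 9
base 5: 9 = 5 + 4; at 6: 6 + 4 = 10; next = 9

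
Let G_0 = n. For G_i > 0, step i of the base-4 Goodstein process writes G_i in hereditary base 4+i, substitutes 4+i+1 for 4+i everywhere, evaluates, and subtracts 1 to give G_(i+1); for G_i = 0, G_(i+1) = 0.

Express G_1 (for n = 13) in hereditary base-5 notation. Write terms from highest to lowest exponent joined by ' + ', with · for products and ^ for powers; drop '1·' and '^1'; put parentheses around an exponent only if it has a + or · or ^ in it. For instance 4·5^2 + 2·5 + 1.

G_0 = 13. HB_4(13) = 3·4 + 1. Bump = 16. G_1 = 15.
G_1 = 15. HB_5(15) = 3·5. Bump = 18. G_2 = 17.

3·5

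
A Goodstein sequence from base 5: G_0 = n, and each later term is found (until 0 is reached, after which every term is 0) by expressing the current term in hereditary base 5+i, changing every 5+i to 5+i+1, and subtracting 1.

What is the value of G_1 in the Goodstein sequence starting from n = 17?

19

G_0=17  [base 5] 3·5 + 2  →[5↦6]→  3·6 + 2 = 20  −1 ⇒ G_1=19
G_1=19  [base 6] 3·6 + 1  →[6↦7]→  3·7 + 1 = 22  −1 ⇒ G_2=21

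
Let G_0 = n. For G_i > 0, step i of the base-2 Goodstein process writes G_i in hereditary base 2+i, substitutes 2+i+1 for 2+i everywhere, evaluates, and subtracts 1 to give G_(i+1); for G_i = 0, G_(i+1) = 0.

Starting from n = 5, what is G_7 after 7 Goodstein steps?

i=0: 5 = 2^2 + 1 (b=2); 2→3: 3^3 + 1 = 28; 28−1 = 27
i=1: 27 = 3^3 (b=3); 3→4: 4^4 = 256; 256−1 = 255
i=2: 255 = 3·4^3 + 3·4^2 + 3·4 + 3 (b=4); 4→5: 3·5^3 + 3·5^2 + 3·5 + 3 = 468; 468−1 = 467
i=3: 467 = 3·5^3 + 3·5^2 + 3·5 + 2 (b=5); 5→6: 3·6^3 + 3·6^2 + 3·6 + 2 = 776; 776−1 = 775
i=4: 775 = 3·6^3 + 3·6^2 + 3·6 + 1 (b=6); 6→7: 3·7^3 + 3·7^2 + 3·7 + 1 = 1198; 1198−1 = 1197
i=5: 1197 = 3·7^3 + 3·7^2 + 3·7 (b=7); 7→8: 3·8^3 + 3·8^2 + 3·8 = 1752; 1752−1 = 1751
i=6: 1751 = 3·8^3 + 3·8^2 + 2·8 + 7 (b=8); 8→9: 3·9^3 + 3·9^2 + 2·9 + 7 = 2455; 2455−1 = 2454
i=7: 2454 = 3·9^3 + 3·9^2 + 2·9 + 6 (b=9); 9→10: 3·10^3 + 3·10^2 + 2·10 + 6 = 3326; 3326−1 = 3325

2454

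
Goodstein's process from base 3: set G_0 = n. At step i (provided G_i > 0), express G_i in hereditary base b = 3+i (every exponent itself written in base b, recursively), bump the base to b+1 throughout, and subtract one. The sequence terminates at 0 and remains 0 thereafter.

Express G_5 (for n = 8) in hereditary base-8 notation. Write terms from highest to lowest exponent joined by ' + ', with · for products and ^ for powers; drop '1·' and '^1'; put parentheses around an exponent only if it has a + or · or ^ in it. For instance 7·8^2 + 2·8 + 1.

8 + 3

(0) 8|_3 = 2·3 + 2 ↦ 2·4 + 2|_4 = 10 ⇒ 9
(1) 9|_4 = 2·4 + 1 ↦ 2·5 + 1|_5 = 11 ⇒ 10
(2) 10|_5 = 2·5 ↦ 2·6|_6 = 12 ⇒ 11
(3) 11|_6 = 6 + 5 ↦ 7 + 5|_7 = 12 ⇒ 11
(4) 11|_7 = 7 + 4 ↦ 8 + 4|_8 = 12 ⇒ 11
(5) 11|_8 = 8 + 3 ↦ 9 + 3|_9 = 12 ⇒ 11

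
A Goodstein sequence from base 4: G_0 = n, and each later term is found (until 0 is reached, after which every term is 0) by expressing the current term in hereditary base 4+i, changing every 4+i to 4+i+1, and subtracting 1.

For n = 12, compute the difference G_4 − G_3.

1

step 0: 12 = 3·4; sub 5 for 4: 3·5; = 15; G_1 = 15−1 = 14
step 1: 14 = 2·5 + 4; sub 6 for 5: 2·6 + 4; = 16; G_2 = 16−1 = 15
step 2: 15 = 2·6 + 3; sub 7 for 6: 2·7 + 3; = 17; G_3 = 17−1 = 16
step 3: 16 = 2·7 + 2; sub 8 for 7: 2·8 + 2; = 18; G_4 = 18−1 = 17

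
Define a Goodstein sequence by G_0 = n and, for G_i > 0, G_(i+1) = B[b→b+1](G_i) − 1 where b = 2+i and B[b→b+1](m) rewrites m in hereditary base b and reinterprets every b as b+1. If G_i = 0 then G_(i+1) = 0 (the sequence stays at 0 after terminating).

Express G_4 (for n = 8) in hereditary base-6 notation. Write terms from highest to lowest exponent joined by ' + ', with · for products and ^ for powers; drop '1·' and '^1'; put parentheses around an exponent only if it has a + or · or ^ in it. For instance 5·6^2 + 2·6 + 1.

2·6^6 + 2·6^2 + 6 + 5

G_0=8  [base 2] 2^(2 + 1)  →[2↦3]→  3^(3 + 1) = 81  −1 ⇒ G_1=80
G_1=80  [base 3] 2·3^3 + 2·3^2 + 2·3 + 2  →[3↦4]→  2·4^4 + 2·4^2 + 2·4 + 2 = 554  −1 ⇒ G_2=553
G_2=553  [base 4] 2·4^4 + 2·4^2 + 2·4 + 1  →[4↦5]→  2·5^5 + 2·5^2 + 2·5 + 1 = 6311  −1 ⇒ G_3=6310
G_3=6310  [base 5] 2·5^5 + 2·5^2 + 2·5  →[5↦6]→  2·6^6 + 2·6^2 + 2·6 = 93396  −1 ⇒ G_4=93395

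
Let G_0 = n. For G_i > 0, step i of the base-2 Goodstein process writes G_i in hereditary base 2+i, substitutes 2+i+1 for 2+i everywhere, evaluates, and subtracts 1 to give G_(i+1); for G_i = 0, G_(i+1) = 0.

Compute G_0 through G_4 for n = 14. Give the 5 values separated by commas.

14, 110, 1281, 18750, 326591

[0] 14 ≡ 2^(2 + 1) + 2^2 + 2 (base 2). Lift 3: 111. −1: 110.
[1] 110 ≡ 3^(3 + 1) + 3^3 + 2 (base 3). Lift 4: 1282. −1: 1281.
[2] 1281 ≡ 4^(4 + 1) + 4^4 + 1 (base 4). Lift 5: 18751. −1: 18750.
[3] 18750 ≡ 5^(5 + 1) + 5^5 (base 5). Lift 6: 326592. −1: 326591.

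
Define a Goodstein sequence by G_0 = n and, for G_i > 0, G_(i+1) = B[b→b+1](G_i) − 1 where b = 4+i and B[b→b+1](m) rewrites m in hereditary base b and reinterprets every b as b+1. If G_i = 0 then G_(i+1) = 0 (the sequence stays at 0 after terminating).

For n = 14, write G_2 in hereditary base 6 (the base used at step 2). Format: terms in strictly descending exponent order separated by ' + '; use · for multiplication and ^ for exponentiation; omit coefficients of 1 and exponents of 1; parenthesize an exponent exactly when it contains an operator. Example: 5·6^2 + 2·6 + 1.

3·6

(0) 14|_4 = 3·4 + 2 ↦ 3·5 + 2|_5 = 17 ⇒ 16
(1) 16|_5 = 3·5 + 1 ↦ 3·6 + 1|_6 = 19 ⇒ 18
(2) 18|_6 = 3·6 ↦ 3·7|_7 = 21 ⇒ 20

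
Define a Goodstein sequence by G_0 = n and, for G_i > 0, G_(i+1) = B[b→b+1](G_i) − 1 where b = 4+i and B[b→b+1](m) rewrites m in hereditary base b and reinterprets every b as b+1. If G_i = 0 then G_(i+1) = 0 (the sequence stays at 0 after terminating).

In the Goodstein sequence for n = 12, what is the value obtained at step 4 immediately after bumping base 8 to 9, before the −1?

12 —HB4→ 3·4 —bump→ 3·5 = 15 —(−1)→ 14
14 —HB5→ 2·5 + 4 —bump→ 2·6 + 4 = 16 —(−1)→ 15
15 —HB6→ 2·6 + 3 —bump→ 2·7 + 3 = 17 —(−1)→ 16
16 —HB7→ 2·7 + 2 —bump→ 2·8 + 2 = 18 —(−1)→ 17
17 —HB8→ 2·8 + 1 —bump→ 2·9 + 1 = 19 —(−1)→ 18

19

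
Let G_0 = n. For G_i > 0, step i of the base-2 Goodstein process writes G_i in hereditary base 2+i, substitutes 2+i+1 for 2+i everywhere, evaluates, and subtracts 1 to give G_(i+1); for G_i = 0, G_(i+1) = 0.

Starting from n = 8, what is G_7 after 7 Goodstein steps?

[0] 8 ≡ 2^(2 + 1) (base 2). Lift 3: 81. −1: 80.
[1] 80 ≡ 2·3^3 + 2·3^2 + 2·3 + 2 (base 3). Lift 4: 554. −1: 553.
[2] 553 ≡ 2·4^4 + 2·4^2 + 2·4 + 1 (base 4). Lift 5: 6311. −1: 6310.
[3] 6310 ≡ 2·5^5 + 2·5^2 + 2·5 (base 5). Lift 6: 93396. −1: 93395.
[4] 93395 ≡ 2·6^6 + 2·6^2 + 6 + 5 (base 6). Lift 7: 1647196. −1: 1647195.
[5] 1647195 ≡ 2·7^7 + 2·7^2 + 7 + 4 (base 7). Lift 8: 33554572. −1: 33554571.
[6] 33554571 ≡ 2·8^8 + 2·8^2 + 8 + 3 (base 8). Lift 9: 774841152. −1: 774841151.
[7] 774841151 ≡ 2·9^9 + 2·9^2 + 9 + 2 (base 9). Lift 10: 20000000212. −1: 20000000211.

774841151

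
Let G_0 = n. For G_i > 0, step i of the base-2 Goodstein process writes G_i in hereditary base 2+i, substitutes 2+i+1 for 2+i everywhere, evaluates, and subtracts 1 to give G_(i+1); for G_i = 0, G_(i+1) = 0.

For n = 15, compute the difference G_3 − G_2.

17469

base 2: 15 = 2^(2 + 1) + 2^2 + 2 + 1; at 3: 3^(3 + 1) + 3^3 + 3 + 1 = 112; next = 111
base 3: 111 = 3^(3 + 1) + 3^3 + 3; at 4: 4^(4 + 1) + 4^4 + 4 = 1284; next = 1283
base 4: 1283 = 4^(4 + 1) + 4^4 + 3; at 5: 5^(5 + 1) + 5^5 + 3 = 18753; next = 18752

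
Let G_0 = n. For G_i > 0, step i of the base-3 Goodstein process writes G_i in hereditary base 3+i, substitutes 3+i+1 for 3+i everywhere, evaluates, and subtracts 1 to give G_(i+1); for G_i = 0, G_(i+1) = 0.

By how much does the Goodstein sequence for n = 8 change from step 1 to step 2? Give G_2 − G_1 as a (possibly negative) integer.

G_0=8  [base 3] 2·3 + 2  →[3↦4]→  2·4 + 2 = 10  −1 ⇒ G_1=9
G_1=9  [base 4] 2·4 + 1  →[4↦5]→  2·5 + 1 = 11  −1 ⇒ G_2=10

1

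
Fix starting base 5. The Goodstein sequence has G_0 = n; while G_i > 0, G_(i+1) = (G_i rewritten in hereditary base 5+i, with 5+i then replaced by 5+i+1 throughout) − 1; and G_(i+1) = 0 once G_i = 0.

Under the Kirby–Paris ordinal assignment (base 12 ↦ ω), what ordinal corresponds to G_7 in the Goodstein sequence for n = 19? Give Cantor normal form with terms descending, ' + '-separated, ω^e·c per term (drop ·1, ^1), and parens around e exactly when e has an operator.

G_0 = 19. HB_5(19) = 3·5 + 4. Bump = 22. G_1 = 21.
G_1 = 21. HB_6(21) = 3·6 + 3. Bump = 24. G_2 = 23.
G_2 = 23. HB_7(23) = 3·7 + 2. Bump = 26. G_3 = 25.
G_3 = 25. HB_8(25) = 3·8 + 1. Bump = 28. G_4 = 27.
G_4 = 27. HB_9(27) = 3·9. Bump = 30. G_5 = 29.
G_5 = 29. HB_10(29) = 2·10 + 9. Bump = 31. G_6 = 30.
G_6 = 30. HB_11(30) = 2·11 + 8. Bump = 32. G_7 = 31.
G_7 = 31. HB_12(31) = 2·12 + 7. Bump = 33. G_8 = 32.

ω·2 + 7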